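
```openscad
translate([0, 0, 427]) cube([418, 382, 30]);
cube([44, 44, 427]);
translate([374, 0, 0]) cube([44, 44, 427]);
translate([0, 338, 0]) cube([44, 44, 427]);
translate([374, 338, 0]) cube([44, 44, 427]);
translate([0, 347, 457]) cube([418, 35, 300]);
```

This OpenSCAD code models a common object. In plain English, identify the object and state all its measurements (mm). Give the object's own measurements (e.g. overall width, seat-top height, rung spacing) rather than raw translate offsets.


A chair. The seat is a 418×382×30 mm slab with its top at z = 457 mm, on four 44×44 mm corner legs (flush with the seat edges, standing on z = 0). A flat backrest 35 mm thick, 300 mm tall, spans the full seat width and rises from the seat top along its +y edge, rear face flush with the rear of the seat.


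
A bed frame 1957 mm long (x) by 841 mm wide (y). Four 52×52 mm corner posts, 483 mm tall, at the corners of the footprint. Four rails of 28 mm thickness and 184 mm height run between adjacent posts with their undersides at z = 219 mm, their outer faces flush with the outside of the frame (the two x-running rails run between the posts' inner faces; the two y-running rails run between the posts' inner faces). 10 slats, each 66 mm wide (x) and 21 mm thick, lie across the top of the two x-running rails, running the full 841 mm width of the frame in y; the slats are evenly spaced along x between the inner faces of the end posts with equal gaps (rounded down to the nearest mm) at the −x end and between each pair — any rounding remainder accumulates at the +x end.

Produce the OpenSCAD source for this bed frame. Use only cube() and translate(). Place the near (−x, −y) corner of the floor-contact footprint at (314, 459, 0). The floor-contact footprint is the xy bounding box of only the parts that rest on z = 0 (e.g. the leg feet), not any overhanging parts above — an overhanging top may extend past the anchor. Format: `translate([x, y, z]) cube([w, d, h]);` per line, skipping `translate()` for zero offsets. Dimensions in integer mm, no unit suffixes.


// slat z = rail_z + rail_h = 219 + 184 = 403
// slat gap = ⌊(1853 − 10·66) / 11⌋ = 108
translate([314, 459, 0]) cube([52, 52, 483]);
translate([314, 1248, 0]) cube([52, 52, 483]);
translate([2219, 459, 0]) cube([52, 52, 483]);
translate([2219, 1248, 0]) cube([52, 52, 483]);
translate([366, 459, 219]) cube([1853, 28, 184]);
translate([366, 1272, 219]) cube([1853, 28, 184]);
translate([314, 511, 219]) cube([28, 737, 184]);
translate([2243, 511, 219]) cube([28, 737, 184]);
translate([474, 459, 403]) cube([66, 841, 21]);
translate([648, 459, 403]) cube([66, 841, 21]);
translate([822, 459, 403]) cube([66, 841, 21]);
translate([996, 459, 403]) cube([66, 841, 21]);
translate([1170, 459, 403]) cube([66, 841, 21]);
translate([1344, 459, 403]) cube([66, 841, 21]);
translate([1518, 459, 403]) cube([66, 841, 21]);
translate([1692, 459, 403]) cube([66, 841, 21]);
translate([1866, 459, 403]) cube([66, 841, 21]);
translate([2040, 459, 403]) cube([66, 841, 21]);


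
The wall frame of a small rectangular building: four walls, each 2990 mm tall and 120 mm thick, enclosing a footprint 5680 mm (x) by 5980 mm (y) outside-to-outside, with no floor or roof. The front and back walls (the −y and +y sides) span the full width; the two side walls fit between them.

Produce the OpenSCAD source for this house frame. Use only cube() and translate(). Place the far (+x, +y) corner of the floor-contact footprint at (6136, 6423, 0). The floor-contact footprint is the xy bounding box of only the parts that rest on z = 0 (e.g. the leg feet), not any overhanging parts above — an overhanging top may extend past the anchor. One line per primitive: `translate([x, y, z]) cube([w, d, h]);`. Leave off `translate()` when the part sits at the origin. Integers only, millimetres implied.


translate([456, 443, 0]) cube([5680, 120, 2990]);
translate([456, 6303, 0]) cube([5680, 120, 2990]);
translate([456, 563, 0]) cube([120, 5740, 2990]);
translate([6016, 563, 0]) cube([120, 5740, 2990]);


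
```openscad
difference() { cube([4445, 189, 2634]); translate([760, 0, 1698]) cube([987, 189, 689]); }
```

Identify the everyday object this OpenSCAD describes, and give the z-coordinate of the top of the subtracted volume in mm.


A wall with a window opening. The window head height is 2387 mm.

A wall with a rectangular opening subtracted — a window. Sill at z = 1698, opening 689 mm tall, so the head is at 1698 + 689 = 2387 mm.


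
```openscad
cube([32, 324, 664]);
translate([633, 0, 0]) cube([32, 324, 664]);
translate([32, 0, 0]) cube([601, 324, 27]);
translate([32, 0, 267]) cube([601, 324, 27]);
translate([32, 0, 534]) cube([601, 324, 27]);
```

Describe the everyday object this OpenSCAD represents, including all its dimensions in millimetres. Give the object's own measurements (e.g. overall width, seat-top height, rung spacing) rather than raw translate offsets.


An open bookshelf. Two side panels, each 32 mm thick, 324 mm deep and 664 mm tall, stand 665 mm apart (outside-to-outside). Between them sit 3 shelves, each 27 mm thick and 324 mm deep, spanning the full gap between the sides. The bottom shelf rests on the floor (its underside at z = 0) and the clear gap between one shelf's top and the next shelf's underside is 240 mm.


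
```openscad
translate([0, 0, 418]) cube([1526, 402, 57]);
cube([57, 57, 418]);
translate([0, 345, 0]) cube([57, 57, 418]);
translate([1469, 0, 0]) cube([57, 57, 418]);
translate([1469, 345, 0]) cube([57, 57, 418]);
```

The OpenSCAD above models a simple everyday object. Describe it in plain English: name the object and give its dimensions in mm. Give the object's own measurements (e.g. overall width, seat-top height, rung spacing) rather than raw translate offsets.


A long wooden bench with a 1526 mm (x) × 402 mm (y) seat, 57 mm thick, its top surface 475 mm above the floor. Four 57 mm square legs at the seat corners, flush with the edges, run from z = 0 to the seat underside.


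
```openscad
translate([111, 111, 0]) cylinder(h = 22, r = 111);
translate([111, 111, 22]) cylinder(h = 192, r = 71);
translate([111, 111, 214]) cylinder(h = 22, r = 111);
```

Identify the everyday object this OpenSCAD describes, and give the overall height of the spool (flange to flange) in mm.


A spool. The overall height is 236 mm.

Three coaxial cylinders, large–small–large — a spool. Two 22 mm flanges and a 192 mm core give 22 + 192 + 22 = 236 mm.


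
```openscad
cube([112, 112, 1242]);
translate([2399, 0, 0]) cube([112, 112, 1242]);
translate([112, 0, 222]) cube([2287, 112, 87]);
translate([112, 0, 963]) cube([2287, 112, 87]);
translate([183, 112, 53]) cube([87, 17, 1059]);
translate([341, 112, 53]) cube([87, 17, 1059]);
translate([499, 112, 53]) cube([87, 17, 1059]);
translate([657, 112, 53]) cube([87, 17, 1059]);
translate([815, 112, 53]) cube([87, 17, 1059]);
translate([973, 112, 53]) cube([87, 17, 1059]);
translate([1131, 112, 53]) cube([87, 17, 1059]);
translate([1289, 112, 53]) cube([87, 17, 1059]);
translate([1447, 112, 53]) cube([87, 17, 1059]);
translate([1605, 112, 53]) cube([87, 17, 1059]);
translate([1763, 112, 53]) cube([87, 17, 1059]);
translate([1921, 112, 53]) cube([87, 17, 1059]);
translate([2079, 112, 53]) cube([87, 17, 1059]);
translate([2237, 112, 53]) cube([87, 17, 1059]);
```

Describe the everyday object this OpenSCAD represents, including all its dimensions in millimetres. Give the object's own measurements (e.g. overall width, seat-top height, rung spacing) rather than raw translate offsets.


A fence section. Two 112×112 mm posts, 1242 mm tall, stand on the floor with a clear span of 2287 mm between their inner faces. Two horizontal rails of 112×87 mm section span the gap between the posts with their undersides at z = 222 mm and z = 963 mm, flush with the posts' −y face. 14 pickets, each 87 mm wide, 17 mm thick and 1059 mm tall, are fixed to the +y face of the rails with their bottoms at z = 53 mm, spaced across the span with a 71 mm gap after the −x post and between neighbouring pickets, with 75 mm left before the +x post.


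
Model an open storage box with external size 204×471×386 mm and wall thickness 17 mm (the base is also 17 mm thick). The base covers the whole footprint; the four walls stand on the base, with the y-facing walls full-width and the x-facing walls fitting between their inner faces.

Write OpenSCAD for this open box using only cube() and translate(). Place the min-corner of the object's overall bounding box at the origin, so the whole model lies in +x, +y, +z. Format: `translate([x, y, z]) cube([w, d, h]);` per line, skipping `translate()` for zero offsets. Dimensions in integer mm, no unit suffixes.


cube([204, 471, 17]);
translate([0, 0, 17]) cube([204, 17, 369]);
translate([0, 454, 17]) cube([204, 17, 369]);
translate([0, 17, 17]) cube([17, 437, 369]);
translate([187, 17, 17]) cube([17, 437, 369]);


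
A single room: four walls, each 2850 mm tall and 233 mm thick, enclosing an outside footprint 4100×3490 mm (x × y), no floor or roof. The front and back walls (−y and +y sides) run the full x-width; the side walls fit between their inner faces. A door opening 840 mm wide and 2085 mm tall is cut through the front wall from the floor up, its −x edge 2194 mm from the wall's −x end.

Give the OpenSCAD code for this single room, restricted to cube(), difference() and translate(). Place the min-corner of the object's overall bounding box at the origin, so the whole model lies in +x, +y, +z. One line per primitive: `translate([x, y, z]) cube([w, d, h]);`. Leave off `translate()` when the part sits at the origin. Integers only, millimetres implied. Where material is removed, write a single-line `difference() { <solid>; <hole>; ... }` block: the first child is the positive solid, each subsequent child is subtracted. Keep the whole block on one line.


difference() { cube([4100, 233, 2850]); translate([2194, 0, 0]) cube([840, 233, 2085]); }
translate([0, 3257, 0]) cube([4100, 233, 2850]);
translate([0, 233, 0]) cube([233, 3024, 2850]);
translate([3867, 233, 0]) cube([233, 3024, 2850]);


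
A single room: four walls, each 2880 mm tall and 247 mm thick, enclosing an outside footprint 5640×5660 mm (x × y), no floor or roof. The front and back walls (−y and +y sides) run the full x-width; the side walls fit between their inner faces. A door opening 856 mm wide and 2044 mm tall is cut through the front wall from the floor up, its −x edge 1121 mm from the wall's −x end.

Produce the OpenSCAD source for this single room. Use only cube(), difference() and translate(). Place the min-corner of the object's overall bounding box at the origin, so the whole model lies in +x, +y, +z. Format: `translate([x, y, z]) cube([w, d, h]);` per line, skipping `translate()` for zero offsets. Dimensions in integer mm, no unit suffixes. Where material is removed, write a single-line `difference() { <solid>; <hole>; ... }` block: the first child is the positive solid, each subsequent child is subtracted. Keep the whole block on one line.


difference() { cube([5640, 247, 2880]); translate([1121, 0, 0]) cube([856, 247, 2044]); }
translate([0, 5413, 0]) cube([5640, 247, 2880]);
translate([0, 247, 0]) cube([247, 5166, 2880]);
translate([5393, 247, 0]) cube([247, 5166, 2880]);


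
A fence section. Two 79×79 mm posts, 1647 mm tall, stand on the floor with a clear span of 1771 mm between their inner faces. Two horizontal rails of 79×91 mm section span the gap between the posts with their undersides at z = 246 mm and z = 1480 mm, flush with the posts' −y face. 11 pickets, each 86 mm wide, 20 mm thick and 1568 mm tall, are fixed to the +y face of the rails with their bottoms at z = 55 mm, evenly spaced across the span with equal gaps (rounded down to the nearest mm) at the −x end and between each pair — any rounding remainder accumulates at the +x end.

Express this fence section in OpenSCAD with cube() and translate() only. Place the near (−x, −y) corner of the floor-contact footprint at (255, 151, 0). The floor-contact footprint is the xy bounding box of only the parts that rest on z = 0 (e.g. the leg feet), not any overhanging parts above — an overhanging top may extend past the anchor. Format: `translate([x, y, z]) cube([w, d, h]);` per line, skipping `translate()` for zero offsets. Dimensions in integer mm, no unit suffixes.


translate([255, 151, 0]) cube([79, 79, 1647]);
translate([2105, 151, 0]) cube([79, 79, 1647]);
translate([334, 151, 246]) cube([1771, 79, 91]);
translate([334, 151, 1480]) cube([1771, 79, 91]);
translate([402, 230, 55]) cube([86, 20, 1568]);
translate([556, 230, 55]) cube([86, 20, 1568]);
translate([710, 230, 55]) cube([86, 20, 1568]);
translate([864, 230, 55]) cube([86, 20, 1568]);
translate([1018, 230, 55]) cube([86, 20, 1568]);
translate([1172, 230, 55]) cube([86, 20, 1568]);
translate([1326, 230, 55]) cube([86, 20, 1568]);
translate([1480, 230, 55]) cube([86, 20, 1568]);
translate([1634, 230, 55]) cube([86, 20, 1568]);
translate([1788, 230, 55]) cube([86, 20, 1568]);
translate([1942, 230, 55]) cube([86, 20, 1568]);


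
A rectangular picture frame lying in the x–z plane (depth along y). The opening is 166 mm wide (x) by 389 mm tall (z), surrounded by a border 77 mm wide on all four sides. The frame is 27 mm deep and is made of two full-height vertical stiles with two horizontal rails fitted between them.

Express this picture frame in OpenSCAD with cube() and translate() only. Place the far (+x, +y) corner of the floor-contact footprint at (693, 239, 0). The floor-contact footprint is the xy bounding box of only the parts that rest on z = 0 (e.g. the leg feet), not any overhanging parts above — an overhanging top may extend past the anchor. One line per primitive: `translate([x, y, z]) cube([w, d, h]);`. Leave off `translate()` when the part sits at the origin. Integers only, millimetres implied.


translate([373, 212, 0]) cube([77, 27, 543]);
translate([616, 212, 0]) cube([77, 27, 543]);
translate([450, 212, 0]) cube([166, 27, 77]);
translate([450, 212, 466]) cube([166, 27, 77]);


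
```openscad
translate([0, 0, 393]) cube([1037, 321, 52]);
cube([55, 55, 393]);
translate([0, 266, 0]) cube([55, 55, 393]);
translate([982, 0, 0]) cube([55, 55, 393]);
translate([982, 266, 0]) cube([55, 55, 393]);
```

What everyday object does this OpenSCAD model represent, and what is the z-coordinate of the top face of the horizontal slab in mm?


A bench. The seat-top height is 445 mm.

A long slab on four corner posts — a bench. The slab sits at z = 393 with thickness 52, so the top is 393 + 52 = 445 mm.


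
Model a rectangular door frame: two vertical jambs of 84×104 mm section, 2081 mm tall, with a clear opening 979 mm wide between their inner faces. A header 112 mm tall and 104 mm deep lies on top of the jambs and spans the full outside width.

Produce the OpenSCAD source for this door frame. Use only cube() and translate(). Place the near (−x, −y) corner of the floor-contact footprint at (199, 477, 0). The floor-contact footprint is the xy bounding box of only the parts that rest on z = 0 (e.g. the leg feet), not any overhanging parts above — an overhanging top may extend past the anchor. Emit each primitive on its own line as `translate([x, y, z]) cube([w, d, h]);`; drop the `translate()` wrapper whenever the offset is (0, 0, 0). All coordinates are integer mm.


translate([199, 477, 0]) cube([84, 104, 2081]);
translate([1262, 477, 0]) cube([84, 104, 2081]);
translate([199, 477, 2081]) cube([1147, 104, 112]);


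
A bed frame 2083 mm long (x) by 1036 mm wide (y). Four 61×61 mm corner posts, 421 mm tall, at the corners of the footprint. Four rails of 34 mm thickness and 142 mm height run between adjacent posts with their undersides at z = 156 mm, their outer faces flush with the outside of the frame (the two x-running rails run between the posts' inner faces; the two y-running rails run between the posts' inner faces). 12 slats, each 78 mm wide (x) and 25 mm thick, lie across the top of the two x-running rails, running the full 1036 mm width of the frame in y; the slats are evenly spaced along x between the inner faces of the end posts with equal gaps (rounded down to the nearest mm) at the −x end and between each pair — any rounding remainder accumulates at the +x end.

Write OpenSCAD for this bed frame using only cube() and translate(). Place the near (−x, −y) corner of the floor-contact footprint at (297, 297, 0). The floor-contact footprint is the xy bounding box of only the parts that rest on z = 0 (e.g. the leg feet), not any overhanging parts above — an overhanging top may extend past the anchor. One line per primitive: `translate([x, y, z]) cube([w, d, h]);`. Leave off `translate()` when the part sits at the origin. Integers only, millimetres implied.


translate([297, 297, 0]) cube([61, 61, 421]);
translate([297, 1272, 0]) cube([61, 61, 421]);
translate([2319, 297, 0]) cube([61, 61, 421]);
translate([2319, 1272, 0]) cube([61, 61, 421]);
translate([358, 297, 156]) cube([1961, 34, 142]);
translate([358, 1299, 156]) cube([1961, 34, 142]);
translate([297, 358, 156]) cube([34, 914, 142]);
translate([2346, 358, 156]) cube([34, 914, 142]);
translate([436, 297, 298]) cube([78, 1036, 25]);
translate([592, 297, 298]) cube([78, 1036, 25]);
translate([748, 297, 298]) cube([78, 1036, 25]);
translate([904, 297, 298]) cube([78, 1036, 25]);
translate([1060, 297, 298]) cube([78, 1036, 25]);
translate([1216, 297, 298]) cube([78, 1036, 25]);
translate([1372, 297, 298]) cube([78, 1036, 25]);
translate([1528, 297, 298]) cube([78, 1036, 25]);
translate([1684, 297, 298]) cube([78, 1036, 25]);
translate([1840, 297, 298]) cube([78, 1036, 25]);
translate([1996, 297, 298]) cube([78, 1036, 25]);
translate([2152, 297, 298]) cube([78, 1036, 25]);


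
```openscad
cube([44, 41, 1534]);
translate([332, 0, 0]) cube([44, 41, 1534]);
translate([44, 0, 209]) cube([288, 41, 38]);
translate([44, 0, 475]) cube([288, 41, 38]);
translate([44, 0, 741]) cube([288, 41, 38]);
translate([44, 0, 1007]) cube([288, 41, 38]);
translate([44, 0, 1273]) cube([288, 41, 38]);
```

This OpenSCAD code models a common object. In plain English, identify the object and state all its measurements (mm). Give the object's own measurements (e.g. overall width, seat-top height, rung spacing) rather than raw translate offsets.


A straight ladder. Two 44×41 mm vertical rails, 1534 mm tall, stand 376 mm apart (outside-to-outside) with their front faces coplanar on the −y side. 5 rungs, each 41 mm deep and 38 mm tall, span between the inner faces of the rails, front faces flush with the rails. The lowest rung's underside is at z = 209 mm and rungs are spaced 266 mm apart (underside to underside).


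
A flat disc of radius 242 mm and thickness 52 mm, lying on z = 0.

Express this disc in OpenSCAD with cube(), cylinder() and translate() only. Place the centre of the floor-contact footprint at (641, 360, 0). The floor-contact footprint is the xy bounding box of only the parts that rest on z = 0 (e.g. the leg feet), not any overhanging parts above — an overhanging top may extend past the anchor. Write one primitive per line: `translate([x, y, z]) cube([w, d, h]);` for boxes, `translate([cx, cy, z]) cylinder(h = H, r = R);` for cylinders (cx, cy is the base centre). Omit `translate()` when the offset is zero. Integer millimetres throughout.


translate([641, 360, 0]) cylinder(h = 52, r = 242);


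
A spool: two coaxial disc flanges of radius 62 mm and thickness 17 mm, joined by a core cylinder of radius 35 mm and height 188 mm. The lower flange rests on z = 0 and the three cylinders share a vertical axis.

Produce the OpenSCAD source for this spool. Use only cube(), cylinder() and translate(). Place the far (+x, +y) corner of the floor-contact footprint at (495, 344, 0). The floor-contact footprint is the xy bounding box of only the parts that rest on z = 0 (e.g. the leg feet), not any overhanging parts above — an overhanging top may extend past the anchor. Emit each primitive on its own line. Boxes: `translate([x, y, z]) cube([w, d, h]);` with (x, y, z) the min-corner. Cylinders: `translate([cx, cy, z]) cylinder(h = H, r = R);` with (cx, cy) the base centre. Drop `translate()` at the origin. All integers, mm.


translate([433, 282, 0]) cylinder(h = 17, r = 62);
translate([433, 282, 17]) cylinder(h = 188, r = 35);
translate([433, 282, 205]) cylinder(h = 17, r = 62);


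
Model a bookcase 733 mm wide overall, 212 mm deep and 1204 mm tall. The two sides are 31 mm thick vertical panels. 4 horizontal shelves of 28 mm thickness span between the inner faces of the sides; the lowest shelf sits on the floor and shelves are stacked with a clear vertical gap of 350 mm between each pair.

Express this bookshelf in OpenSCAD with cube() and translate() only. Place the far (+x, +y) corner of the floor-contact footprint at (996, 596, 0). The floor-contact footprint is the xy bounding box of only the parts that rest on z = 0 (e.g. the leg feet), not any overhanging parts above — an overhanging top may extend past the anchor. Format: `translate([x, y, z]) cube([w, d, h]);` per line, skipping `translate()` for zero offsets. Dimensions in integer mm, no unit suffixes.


translate([263, 384, 0]) cube([31, 212, 1204]);
translate([965, 384, 0]) cube([31, 212, 1204]);
translate([294, 384, 0]) cube([671, 212, 28]);
translate([294, 384, 378]) cube([671, 212, 28]);
translate([294, 384, 756]) cube([671, 212, 28]);
translate([294, 384, 1134]) cube([671, 212, 28]);


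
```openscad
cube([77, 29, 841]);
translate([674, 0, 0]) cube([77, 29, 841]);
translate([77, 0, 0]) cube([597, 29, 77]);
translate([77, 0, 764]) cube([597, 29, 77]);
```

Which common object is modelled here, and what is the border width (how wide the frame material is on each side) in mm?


A picture frame. The border width is 77 mm.

Four thin pieces enclosing a rectangular opening — a picture frame. The two full-height stiles are 841 mm tall; the top rail sits at z = 764 and is 77 mm tall, so the border above the opening is 841 − 764 = 77 mm, matching the stile x-width.


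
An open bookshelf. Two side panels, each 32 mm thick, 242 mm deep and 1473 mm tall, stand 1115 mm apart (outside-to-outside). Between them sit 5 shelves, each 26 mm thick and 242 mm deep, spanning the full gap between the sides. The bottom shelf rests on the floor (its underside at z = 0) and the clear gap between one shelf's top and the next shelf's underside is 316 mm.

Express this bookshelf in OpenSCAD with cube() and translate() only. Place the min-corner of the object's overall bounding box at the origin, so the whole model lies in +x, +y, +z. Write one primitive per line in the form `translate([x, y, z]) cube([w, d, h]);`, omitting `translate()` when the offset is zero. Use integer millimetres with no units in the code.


cube([32, 242, 1473]);
translate([1083, 0, 0]) cube([32, 242, 1473]);
translate([32, 0, 0]) cube([1051, 242, 26]);
translate([32, 0, 342]) cube([1051, 242, 26]);
translate([32, 0, 684]) cube([1051, 242, 26]);
translate([32, 0, 1026]) cube([1051, 242, 26]);
translate([32, 0, 1368]) cube([1051, 242, 26]);


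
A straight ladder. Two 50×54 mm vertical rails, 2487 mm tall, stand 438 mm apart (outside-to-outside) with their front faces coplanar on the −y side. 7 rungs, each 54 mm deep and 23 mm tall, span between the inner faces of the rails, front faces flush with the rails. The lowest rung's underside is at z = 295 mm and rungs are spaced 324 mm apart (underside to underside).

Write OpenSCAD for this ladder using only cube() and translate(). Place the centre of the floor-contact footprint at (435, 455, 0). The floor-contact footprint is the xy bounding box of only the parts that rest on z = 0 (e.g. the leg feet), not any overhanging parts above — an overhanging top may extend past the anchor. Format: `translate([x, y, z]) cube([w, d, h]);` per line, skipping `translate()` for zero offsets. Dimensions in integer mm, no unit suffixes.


translate([216, 428, 0]) cube([50, 54, 2487]);
translate([604, 428, 0]) cube([50, 54, 2487]);
translate([266, 428, 295]) cube([338, 54, 23]);
translate([266, 428, 619]) cube([338, 54, 23]);
translate([266, 428, 943]) cube([338, 54, 23]);
translate([266, 428, 1267]) cube([338, 54, 23]);
translate([266, 428, 1591]) cube([338, 54, 23]);
translate([266, 428, 1915]) cube([338, 54, 23]);
translate([266, 428, 2239]) cube([338, 54, 23]);


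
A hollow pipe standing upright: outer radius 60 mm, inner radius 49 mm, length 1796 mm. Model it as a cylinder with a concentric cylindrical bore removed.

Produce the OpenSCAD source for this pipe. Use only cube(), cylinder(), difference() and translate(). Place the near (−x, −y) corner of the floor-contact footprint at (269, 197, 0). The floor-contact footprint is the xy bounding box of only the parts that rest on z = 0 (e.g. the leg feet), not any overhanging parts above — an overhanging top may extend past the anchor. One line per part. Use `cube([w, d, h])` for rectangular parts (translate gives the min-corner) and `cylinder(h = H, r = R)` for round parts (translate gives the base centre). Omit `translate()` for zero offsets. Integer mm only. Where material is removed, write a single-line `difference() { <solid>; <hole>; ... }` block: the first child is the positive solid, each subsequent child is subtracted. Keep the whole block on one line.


difference() { translate([329, 257, 0]) cylinder(h = 1796, r = 60); translate([329, 257, 0]) cylinder(h = 1796, r = 49); }


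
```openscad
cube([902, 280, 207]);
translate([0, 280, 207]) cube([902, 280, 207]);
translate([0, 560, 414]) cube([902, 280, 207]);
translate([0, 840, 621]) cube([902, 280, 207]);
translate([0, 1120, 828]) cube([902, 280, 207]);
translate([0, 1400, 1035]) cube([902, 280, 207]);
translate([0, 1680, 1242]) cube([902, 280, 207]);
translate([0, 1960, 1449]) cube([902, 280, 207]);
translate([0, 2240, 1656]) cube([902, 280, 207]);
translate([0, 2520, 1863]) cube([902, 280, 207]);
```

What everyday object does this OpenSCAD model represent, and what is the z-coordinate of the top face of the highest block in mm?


A staircase. The total rise is 2070 mm.

10 identical blocks, each offset up and back from the previous — a staircase. Each step is 207 mm tall and there are 10 of them, so the total rise is 10 × 207 = 2070 mm.


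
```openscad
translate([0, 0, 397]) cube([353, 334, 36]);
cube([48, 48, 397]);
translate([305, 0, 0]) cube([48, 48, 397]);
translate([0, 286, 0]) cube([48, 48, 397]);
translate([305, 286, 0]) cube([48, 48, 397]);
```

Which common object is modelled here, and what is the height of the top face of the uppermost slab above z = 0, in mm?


A stool. The seat height is 433 mm.

A 353×334×36 slab at z = 397 on four corner posts — a stool. The seat top is 397 + 36 = 433 mm.


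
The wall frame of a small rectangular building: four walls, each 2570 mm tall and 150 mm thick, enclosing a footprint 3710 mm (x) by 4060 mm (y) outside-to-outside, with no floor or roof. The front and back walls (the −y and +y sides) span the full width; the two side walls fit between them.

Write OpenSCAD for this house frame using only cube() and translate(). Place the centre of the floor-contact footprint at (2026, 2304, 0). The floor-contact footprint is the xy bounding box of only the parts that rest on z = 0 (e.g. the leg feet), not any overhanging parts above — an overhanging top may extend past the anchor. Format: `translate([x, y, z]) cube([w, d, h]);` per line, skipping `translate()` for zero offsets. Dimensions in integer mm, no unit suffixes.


translate([171, 274, 0]) cube([3710, 150, 2570]);
translate([171, 4184, 0]) cube([3710, 150, 2570]);
translate([171, 424, 0]) cube([150, 3760, 2570]);
translate([3731, 424, 0]) cube([150, 3760, 2570]);


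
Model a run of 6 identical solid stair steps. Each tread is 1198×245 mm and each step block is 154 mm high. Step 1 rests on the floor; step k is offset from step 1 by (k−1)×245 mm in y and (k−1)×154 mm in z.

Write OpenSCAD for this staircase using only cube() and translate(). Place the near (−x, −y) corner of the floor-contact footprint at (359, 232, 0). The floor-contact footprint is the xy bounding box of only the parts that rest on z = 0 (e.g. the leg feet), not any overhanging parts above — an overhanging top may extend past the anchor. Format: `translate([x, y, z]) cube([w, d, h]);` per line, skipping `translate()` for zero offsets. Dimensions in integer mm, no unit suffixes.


translate([359, 232, 0]) cube([1198, 245, 154]);
translate([359, 477, 154]) cube([1198, 245, 154]);
translate([359, 722, 308]) cube([1198, 245, 154]);
translate([359, 967, 462]) cube([1198, 245, 154]);
translate([359, 1212, 616]) cube([1198, 245, 154]);
translate([359, 1457, 770]) cube([1198, 245, 154]);


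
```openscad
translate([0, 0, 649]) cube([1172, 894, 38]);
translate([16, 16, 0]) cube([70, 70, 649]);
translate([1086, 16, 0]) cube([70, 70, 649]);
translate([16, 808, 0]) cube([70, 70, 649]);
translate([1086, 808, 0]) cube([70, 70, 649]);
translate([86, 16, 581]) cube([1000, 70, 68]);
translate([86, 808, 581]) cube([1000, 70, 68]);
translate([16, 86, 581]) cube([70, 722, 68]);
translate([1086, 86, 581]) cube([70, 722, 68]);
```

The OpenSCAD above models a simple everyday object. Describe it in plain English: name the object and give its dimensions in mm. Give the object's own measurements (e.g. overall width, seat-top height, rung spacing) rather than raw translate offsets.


A table: top 1172 mm (x) × 894 mm (y), 38 mm thick, upper face at z = 687 mm, on four 70×70 mm square legs, each inset 16 mm from the nearest pair of top edges from z = 0 to the bottom of the top. Four apron rails, 70 mm thick and 68 mm tall, run between adjacent legs with their top edges flush with the underside of the top and their outer faces flush with the legs' outer faces.


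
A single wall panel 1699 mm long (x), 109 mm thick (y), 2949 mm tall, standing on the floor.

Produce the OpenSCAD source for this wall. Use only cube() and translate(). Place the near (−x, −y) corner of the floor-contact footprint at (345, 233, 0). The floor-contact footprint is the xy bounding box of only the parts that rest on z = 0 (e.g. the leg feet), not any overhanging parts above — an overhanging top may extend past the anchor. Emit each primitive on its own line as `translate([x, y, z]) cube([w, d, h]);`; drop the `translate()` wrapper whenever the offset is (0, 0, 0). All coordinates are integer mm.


translate([345, 233, 0]) cube([1699, 109, 2949]);


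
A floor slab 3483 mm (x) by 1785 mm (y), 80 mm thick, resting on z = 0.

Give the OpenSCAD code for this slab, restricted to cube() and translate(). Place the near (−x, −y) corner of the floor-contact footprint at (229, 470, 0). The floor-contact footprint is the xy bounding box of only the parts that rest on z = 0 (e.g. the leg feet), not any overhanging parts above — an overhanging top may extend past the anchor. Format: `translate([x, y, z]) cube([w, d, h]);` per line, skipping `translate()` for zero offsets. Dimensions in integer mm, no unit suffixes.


translate([229, 470, 0]) cube([3483, 1785, 80]);


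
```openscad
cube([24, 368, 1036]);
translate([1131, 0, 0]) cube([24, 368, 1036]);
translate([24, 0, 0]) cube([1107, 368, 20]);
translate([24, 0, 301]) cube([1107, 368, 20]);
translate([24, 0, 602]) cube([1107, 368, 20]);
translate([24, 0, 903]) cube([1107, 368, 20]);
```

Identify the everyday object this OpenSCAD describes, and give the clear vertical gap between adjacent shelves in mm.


A bookshelf. The clear shelf gap is 281 mm.

Two tall side panels with 4 horizontal boards between them — a bookshelf. The first two shelf undersides are at z = 0 and z = 301; with shelf thickness 20, the clear gap is 301 − 0 − 20 = 281 mm.


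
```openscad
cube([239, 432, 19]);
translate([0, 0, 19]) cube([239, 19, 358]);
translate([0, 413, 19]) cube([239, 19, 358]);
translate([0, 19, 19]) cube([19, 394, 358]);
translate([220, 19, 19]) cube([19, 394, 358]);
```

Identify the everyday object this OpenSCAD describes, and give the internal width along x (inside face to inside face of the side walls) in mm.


An open box. The internal width is 201 mm.

A 239×432 base slab with four walls standing on it — an open box. The base is 239 mm wide and the walls are 19 mm thick, so the internal width is 239 − 2 × 19 = 201 mm.


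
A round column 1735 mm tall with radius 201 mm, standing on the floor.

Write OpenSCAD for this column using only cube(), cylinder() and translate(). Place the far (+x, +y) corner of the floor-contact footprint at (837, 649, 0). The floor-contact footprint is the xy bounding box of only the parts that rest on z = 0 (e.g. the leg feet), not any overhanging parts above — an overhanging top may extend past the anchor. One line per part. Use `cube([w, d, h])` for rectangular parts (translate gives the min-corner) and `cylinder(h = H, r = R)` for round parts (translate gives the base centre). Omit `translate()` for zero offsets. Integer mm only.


translate([636, 448, 0]) cylinder(h = 1735, r = 201);


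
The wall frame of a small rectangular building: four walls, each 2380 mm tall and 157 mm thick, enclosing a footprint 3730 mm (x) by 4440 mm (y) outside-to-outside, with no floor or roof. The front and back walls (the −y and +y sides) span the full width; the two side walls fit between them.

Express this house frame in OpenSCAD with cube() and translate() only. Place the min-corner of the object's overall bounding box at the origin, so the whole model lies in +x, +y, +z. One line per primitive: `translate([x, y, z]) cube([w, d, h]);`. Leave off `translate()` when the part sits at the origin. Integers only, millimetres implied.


cube([3730, 157, 2380]);
translate([0, 4283, 0]) cube([3730, 157, 2380]);
translate([0, 157, 0]) cube([157, 4126, 2380]);
translate([3573, 157, 0]) cube([157, 4126, 2380]);


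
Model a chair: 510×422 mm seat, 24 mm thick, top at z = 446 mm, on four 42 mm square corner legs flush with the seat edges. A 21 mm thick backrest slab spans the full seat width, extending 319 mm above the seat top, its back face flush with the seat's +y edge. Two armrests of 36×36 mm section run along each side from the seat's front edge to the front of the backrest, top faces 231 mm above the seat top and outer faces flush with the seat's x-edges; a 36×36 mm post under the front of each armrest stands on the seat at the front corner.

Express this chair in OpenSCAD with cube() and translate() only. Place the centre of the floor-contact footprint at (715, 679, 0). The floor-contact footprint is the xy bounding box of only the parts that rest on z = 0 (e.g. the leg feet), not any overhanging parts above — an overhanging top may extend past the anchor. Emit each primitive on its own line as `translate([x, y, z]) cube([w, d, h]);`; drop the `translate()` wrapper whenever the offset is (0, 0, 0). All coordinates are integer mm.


// leg_h = 446 - 24 = 422
// arm post h = 231 - 36 = 195
translate([460, 468, 422]) cube([510, 422, 24]);
translate([460, 468, 0]) cube([42, 42, 422]);
translate([928, 468, 0]) cube([42, 42, 422]);
translate([460, 848, 0]) cube([42, 42, 422]);
translate([928, 848, 0]) cube([42, 42, 422]);
translate([460, 869, 446]) cube([510, 21, 319]);
translate([460, 468, 641]) cube([36, 401, 36]);
translate([934, 468, 641]) cube([36, 401, 36]);
translate([460, 468, 446]) cube([36, 36, 195]);
translate([934, 468, 446]) cube([36, 36, 195]);


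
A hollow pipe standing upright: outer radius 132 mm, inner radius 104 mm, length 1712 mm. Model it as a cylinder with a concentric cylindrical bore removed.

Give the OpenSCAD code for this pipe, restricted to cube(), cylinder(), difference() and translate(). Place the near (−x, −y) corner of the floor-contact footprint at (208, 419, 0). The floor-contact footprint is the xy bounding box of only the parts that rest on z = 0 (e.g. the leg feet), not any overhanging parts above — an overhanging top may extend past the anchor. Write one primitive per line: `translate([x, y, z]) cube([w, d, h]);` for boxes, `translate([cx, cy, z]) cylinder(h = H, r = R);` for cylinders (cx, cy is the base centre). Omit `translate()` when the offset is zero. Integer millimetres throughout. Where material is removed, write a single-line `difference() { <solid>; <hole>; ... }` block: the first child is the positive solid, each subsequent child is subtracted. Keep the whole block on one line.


difference() { translate([340, 551, 0]) cylinder(h = 1712, r = 132); translate([340, 551, 0]) cylinder(h = 1712, r = 104); }


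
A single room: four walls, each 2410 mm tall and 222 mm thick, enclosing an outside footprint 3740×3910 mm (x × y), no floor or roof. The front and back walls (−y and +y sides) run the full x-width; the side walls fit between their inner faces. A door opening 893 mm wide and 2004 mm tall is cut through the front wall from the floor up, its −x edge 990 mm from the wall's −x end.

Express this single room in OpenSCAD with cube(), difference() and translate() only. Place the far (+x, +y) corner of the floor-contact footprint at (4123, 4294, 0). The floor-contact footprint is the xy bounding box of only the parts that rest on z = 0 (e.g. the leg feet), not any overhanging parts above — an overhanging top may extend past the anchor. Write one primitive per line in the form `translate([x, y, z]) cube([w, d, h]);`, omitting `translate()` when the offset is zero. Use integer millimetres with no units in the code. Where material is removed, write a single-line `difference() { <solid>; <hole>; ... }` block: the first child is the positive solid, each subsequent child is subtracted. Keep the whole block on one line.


difference() { translate([383, 384, 0]) cube([3740, 222, 2410]); translate([1373, 384, 0]) cube([893, 222, 2004]); }
translate([383, 4072, 0]) cube([3740, 222, 2410]);
translate([383, 606, 0]) cube([222, 3466, 2410]);
translate([3901, 606, 0]) cube([222, 3466, 2410]);


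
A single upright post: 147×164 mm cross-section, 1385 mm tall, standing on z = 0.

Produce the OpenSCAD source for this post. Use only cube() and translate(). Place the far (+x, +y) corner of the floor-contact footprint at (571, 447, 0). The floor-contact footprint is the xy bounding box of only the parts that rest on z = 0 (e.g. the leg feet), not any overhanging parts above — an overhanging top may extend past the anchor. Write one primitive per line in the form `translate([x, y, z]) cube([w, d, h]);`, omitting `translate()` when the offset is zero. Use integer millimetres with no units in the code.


translate([424, 283, 0]) cube([147, 164, 1385]);


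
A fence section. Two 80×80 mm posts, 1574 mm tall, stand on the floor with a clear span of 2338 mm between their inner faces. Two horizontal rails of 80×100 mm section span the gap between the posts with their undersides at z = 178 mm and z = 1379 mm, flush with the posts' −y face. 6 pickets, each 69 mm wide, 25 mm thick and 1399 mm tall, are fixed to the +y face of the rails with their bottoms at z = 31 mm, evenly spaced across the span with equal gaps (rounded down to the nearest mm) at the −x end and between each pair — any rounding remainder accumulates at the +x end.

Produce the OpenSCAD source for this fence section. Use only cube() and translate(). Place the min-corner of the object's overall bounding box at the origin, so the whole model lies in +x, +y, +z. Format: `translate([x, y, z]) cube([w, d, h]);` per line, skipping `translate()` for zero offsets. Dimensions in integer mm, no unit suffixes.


cube([80, 80, 1574]);
translate([2418, 0, 0]) cube([80, 80, 1574]);
translate([80, 0, 178]) cube([2338, 80, 100]);
translate([80, 0, 1379]) cube([2338, 80, 100]);
translate([354, 80, 31]) cube([69, 25, 1399]);
translate([697, 80, 31]) cube([69, 25, 1399]);
translate([1040, 80, 31]) cube([69, 25, 1399]);
translate([1383, 80, 31]) cube([69, 25, 1399]);
translate([1726, 80, 31]) cube([69, 25, 1399]);
translate([2069, 80, 31]) cube([69, 25, 1399]);


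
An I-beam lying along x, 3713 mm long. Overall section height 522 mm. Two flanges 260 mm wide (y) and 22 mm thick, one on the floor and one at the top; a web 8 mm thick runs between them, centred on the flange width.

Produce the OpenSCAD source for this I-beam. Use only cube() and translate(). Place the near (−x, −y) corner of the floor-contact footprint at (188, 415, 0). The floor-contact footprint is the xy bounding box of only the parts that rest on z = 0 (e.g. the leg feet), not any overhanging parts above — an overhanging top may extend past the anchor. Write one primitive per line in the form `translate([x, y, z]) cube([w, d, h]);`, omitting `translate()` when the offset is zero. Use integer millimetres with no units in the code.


translate([188, 415, 0]) cube([3713, 260, 22]);
translate([188, 541, 22]) cube([3713, 8, 478]);
translate([188, 415, 500]) cube([3713, 260, 22]);
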